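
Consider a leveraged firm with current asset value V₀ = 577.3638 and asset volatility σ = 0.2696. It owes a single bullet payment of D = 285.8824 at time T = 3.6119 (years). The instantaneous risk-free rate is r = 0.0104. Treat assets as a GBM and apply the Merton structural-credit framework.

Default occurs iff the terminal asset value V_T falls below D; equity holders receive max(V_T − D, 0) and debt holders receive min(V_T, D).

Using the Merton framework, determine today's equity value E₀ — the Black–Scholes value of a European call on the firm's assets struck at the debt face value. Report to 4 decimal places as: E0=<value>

Work the structural quantities from V₀ = 577.3638 against face 285.8824:
d₁ = [ln(V₀/D) + (r + σ²/2)T] / (σ√T)
   = [ln(577.3638/285.8824) + (0.0104 + 0.5·0.2696²)·3.6119] / (0.2696·√3.6119)
   = [0.702892 + 0.168828] / 0.512375 = 1.701332
d₂ = d₁ − σ√T = 1.701332 − 0.512375 = 1.188957
N(d₁) = 0.955560,  N(d₂) = 0.882772,  e^(−rT) = 0.963133
E₀ = V₀·N(d₁) − D·e^(−rT)·N(d₂)
   = 577.3638·0.955560 − 285.8824·0.963133·0.882772 = 308.640738

E0=308.6407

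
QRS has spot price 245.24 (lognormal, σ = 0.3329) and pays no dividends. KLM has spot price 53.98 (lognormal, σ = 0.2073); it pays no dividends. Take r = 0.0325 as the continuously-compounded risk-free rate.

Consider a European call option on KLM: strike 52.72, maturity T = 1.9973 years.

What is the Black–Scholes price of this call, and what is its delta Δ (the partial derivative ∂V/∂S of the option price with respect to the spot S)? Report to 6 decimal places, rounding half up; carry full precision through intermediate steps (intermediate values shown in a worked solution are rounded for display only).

σ√T = 0.2073·√1.9973 = 0.292969
d₁ = (ln(S/K) + (r+σ²/2)T) / (σ√T) = (ln(53.98/52.72) + (0.0325+0.2073²/2)·1.9973) / 0.292969 = (0.023619 + 0.107828) / 0.292969 = 0.448670
d₂ = d₁ − σ√T = 0.448670 − 0.292969 = 0.155702
e^{−rT} = 0.937150
N(d₁) = 0.673165,  N(d₂) = 0.561866
Call price V = S·N(d₁) − K·e^{−rT}·N(d₂) = 36.337458 − 27.759846 = 8.577612
Δ = N(d₁) = 0.673165

price = 8.577612
Δ = 0.673165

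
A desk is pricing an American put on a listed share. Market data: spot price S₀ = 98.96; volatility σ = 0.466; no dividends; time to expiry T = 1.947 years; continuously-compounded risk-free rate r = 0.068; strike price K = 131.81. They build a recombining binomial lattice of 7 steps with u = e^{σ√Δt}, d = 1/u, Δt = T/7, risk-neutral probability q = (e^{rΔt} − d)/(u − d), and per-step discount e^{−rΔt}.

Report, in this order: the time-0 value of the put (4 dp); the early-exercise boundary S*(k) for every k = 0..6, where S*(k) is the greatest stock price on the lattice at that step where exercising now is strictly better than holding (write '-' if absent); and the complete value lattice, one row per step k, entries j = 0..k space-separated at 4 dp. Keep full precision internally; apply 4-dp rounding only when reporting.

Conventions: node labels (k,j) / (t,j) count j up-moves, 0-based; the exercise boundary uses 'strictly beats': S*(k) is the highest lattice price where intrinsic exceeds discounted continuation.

price = 40.5881
boundary = - - 60.5328 77.3972 60.5328 77.3972 98.9600
tree:
40.5881
54.7446 26.7102
71.2772 38.8310 14.5061
84.4669 54.4128 23.3221 5.4328
94.7827 71.2772 36.3929 9.9422 0.7123
102.8507 84.4669 54.4128 18.1166 1.3889 0.0000
109.1608 94.7827 71.2772 32.8500 2.7079 0.0000 0.0000
114.0959 102.8507 84.4669 54.4128 5.2798 0.0000 0.0000 0.0000

Δt=0.27814  u=1.27860  d=0.78211  q=0.47732  discount=0.98126
step 7 (expiry): payoffs max(K−S,0) = 114.0959 102.8507 84.4669 54.4128 5.2798 0.0000 0.0000 0.0000
step 6: (k=6,j=0): S=22.6492, K−S=109.1608, hold=106.6912 ⇒ V=109.1608 exercise | (k=6,j=1): S=37.0273, K−S=94.7827, hold=92.3131 ⇒ V=94.7827 exercise | (k=6,j=2): S=60.5328, K−S=71.2772, hold=68.8076 ⇒ V=71.2772 exercise | (k=6,j=3): S=98.9600, K−S=32.8500, hold=30.3804 ⇒ V=32.8500 exercise | (k=6,j=4): S=161.7813, K−S=0.0000, hold=2.7079 ⇒ V=2.7079 continue | (k=6,j=5): S=264.4826, K−S=0.0000, hold=0.0000 ⇒ V=0.0000 continue | (k=6,j=6): S=432.3802, K−S=0.0000, hold=0.0000 ⇒ V=0.0000 continue  boundary S*=98.9600
step 5: (k=5,j=0): S=28.9593, K−S=102.8507, hold=100.3811 ⇒ V=102.8507 exercise | (k=5,j=1): S=47.3431, K−S=84.4669, hold=81.9973 ⇒ V=84.4669 exercise | (k=5,j=2): S=77.3972, K−S=54.4128, hold=51.9432 ⇒ V=54.4128 exercise | (k=5,j=3): S=126.5302, K−S=5.2798, hold=18.1166 ⇒ V=18.1166 continue | (k=5,j=4): S=206.8534, K−S=0.0000, hold=1.3889 ⇒ V=1.3889 continue | (k=5,j=5): S=338.1671, K−S=0.0000, hold=0.0000 ⇒ V=0.0000 continue  boundary S*=77.3972
step 4: (k=4,j=0): S=37.0273, K−S=94.7827, hold=92.3131 ⇒ V=94.7827 exercise | (k=4,j=1): S=60.5328, K−S=71.2772, hold=68.8076 ⇒ V=71.2772 exercise | (k=4,j=2): S=98.9600, K−S=32.8500, hold=36.3929 ⇒ V=36.3929 continue | (k=4,j=3): S=161.7813, K−S=0.0000, hold=9.9422 ⇒ V=9.9422 continue | (k=4,j=4): S=264.4826, K−S=0.0000, hold=0.7123 ⇒ V=0.7123 continue  boundary S*=60.5328
step 3: (k=3,j=0): S=47.3431, K−S=84.4669, hold=81.9973 ⇒ V=84.4669 exercise | (k=3,j=1): S=77.3972, K−S=54.4128, hold=53.6026 ⇒ V=54.4128 exercise | (k=3,j=2): S=126.5302, K−S=5.2798, hold=23.3221 ⇒ V=23.3221 continue | (k=3,j=3): S=206.8534, K−S=0.0000, hold=5.4328 ⇒ V=5.4328 continue  boundary S*=77.3972
step 2: (k=2,j=0): S=60.5328, K−S=71.2772, hold=68.8076 ⇒ V=71.2772 exercise | (k=2,j=1): S=98.9600, K−S=32.8500, hold=38.8310 ⇒ V=38.8310 continue | (k=2,j=2): S=161.7813, K−S=0.0000, hold=14.5061 ⇒ V=14.5061 continue  boundary S*=60.5328
step 1: (k=1,j=0): S=77.3972, K−S=54.4128, hold=54.7446 ⇒ V=54.7446 continue | (k=1,j=1): S=126.5302, K−S=5.2798, hold=26.7102 ⇒ V=26.7102 continue  boundary S*=-
step 0: (k=0,j=0): S=98.9600, K−S=32.8500, hold=40.5881 ⇒ V=40.5881 continue  boundary S*=-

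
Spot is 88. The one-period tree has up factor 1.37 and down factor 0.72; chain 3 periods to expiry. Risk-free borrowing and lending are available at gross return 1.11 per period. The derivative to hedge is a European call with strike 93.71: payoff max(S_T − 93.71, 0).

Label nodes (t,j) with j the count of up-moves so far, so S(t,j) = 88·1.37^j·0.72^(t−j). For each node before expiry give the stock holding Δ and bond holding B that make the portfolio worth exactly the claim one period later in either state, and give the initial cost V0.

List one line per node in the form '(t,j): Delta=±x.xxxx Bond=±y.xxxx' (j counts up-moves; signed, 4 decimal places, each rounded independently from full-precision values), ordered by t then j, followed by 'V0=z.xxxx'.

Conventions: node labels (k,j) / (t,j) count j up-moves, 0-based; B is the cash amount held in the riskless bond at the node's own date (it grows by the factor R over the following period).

(0,0): Delta=0.7201 Bond=-34.4682
(1,0): Delta=0.3309 Bond=-13.5989
(1,1): Delta=0.8565 Bond=-54.7002
(2,0): Delta=0.0000 Bond=0.0000
(2,1): Delta=0.4468 Bond=-25.1580
(2,2): Delta=1.0000 Bond=-84.4234
V0=28.9009

Risk-neutral probability p* = (R−d)/(u−d) = (1.11−0.72)/(1.37−0.72) = 0.6000.
Terminal payoffs: V(3,0)=0.0000, V(3,1)=0.0000, V(3,2)=25.2104, V(3,3)=132.5691
(2,0): S=45.6192. Δ = (V_up−V_dn)/(S_up−S_dn) = (0.0000−0.0000)/(62.4983−32.8458) = 0.0000. V = [p*·0.0000 + (1−p*)·0.0000]/1.11 = 0.0000. B = V − Δ·S = 0.0000.
(2,1): S=86.8032. Δ = (V_up−V_dn)/(S_up−S_dn) = (25.2104−0.0000)/(118.9204−62.4983) = 0.4468. V = [p*·25.2104 + (1−p*)·0.0000]/1.11 = 13.6272. B = V − Δ·S = -25.1580.
(2,2): S=165.1672. Δ = (V_up−V_dn)/(S_up−S_dn) = (132.5691−25.2104)/(226.2791−118.9204) = 1.0000. V = [p*·132.5691 + (1−p*)·25.2104]/1.11 = 80.7438. B = V − Δ·S = -84.4234.
(1,0): S=63.3600. Δ = (V_up−V_dn)/(S_up−S_dn) = (13.6272−0.0000)/(86.8032−45.6192) = 0.3309. V = [p*·13.6272 + (1−p*)·0.0000]/1.11 = 7.3661. B = V − Δ·S = -13.5989.
(1,1): S=120.5600. Δ = (V_up−V_dn)/(S_up−S_dn) = (80.7438−13.6272)/(165.1672−86.8032) = 0.8565. V = [p*·80.7438 + (1−p*)·13.6272]/1.11 = 48.5560. B = V − Δ·S = -54.7002.
(0,0): S=88.0000. Δ = (V_up−V_dn)/(S_up−S_dn) = (48.5560−7.3661)/(120.5600−63.3600) = 0.7201. V = [p*·48.5560 + (1−p*)·7.3661]/1.11 = 28.9009. B = V − Δ·S = -34.4682.
Check: Δ(0,0)·S0 + B(0,0) = 28.9009 = V0.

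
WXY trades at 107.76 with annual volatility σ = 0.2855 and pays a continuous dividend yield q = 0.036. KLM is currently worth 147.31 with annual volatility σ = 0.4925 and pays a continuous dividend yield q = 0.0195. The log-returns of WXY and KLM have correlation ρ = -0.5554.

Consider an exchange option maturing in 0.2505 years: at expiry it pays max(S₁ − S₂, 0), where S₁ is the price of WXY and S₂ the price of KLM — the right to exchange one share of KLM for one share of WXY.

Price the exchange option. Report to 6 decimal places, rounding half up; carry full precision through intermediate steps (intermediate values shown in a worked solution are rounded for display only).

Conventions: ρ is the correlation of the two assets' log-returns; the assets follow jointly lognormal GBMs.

exchange price = 4.214291

σ_eff = √(σ₁² + σ₂² − 2ρσ₁σ₂) = √(0.2855² + 0.4925² − 2·-0.5554·0.2855·0.4925) = 0.693004
d₁ = (ln(S₁/S₂) + (q₂ − q₁ + σ_eff²/2)T) / (σ_eff√T) = (ln(107.76/147.31) + (0.0195 − 0.036 + 0.240127)·0.2505) / 0.346848 = -0.739845
d₂ = d₁ − σ_eff√T = -0.739845 − 0.346848 = -1.086693
N(d₁) = 0.229697,  N(d₂) = 0.138586
V = S₁·e^{−q₁T}·N(d₁) − S₂·e^{−q₂T}·N(d₂) = 24.529942 − 20.315651 = 4.214291
Key observation: r never enters — measured in units of KLM, the claim is a call on S₁/S₂ struck at 1, so only the dividend yields and σ_eff matter.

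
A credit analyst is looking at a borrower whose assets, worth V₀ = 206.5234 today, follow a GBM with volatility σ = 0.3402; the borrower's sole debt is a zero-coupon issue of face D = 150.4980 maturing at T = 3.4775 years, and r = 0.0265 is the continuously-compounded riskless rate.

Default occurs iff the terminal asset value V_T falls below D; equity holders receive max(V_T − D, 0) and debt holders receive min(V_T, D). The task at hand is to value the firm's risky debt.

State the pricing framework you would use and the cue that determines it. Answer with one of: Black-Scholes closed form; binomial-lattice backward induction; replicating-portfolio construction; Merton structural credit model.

Key observation: a levered firm with one bullet debt due at 3.4775 years is the canonical structural-credit setup: equity is a call on the firm's assets struck at the face value.

framework: Merton structural credit model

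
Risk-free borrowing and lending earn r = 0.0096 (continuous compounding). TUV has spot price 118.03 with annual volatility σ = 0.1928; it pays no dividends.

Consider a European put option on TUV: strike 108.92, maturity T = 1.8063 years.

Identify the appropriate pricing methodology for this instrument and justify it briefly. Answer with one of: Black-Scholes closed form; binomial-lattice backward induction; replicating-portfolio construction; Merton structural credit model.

Key observation: everything needed for the exact continuous-time valuation of the European put on TUV (strike 108.92) is given, and no feature rules the closed form out.

framework: Black-Scholes closed form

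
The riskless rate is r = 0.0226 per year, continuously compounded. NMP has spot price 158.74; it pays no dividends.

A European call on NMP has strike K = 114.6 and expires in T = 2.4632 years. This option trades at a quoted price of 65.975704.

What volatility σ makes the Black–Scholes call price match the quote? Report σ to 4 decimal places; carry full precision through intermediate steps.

At σ = 0.4346 the Black–Scholes value reproduces the quote:
σ√T = 0.4346·√2.4632 = 0.682087
d₁ = (ln(S/K) + (r+σ²/2)T) / (σ√T) = (ln(158.74/114.6) + (0.0226+0.4346²/2)·2.4632) / 0.682087 = (0.325820 + 0.288289) / 0.682087 = 0.900339
d₂ = d₁ − σ√T = 0.900339 − 0.682087 = 0.218252
e^{−rT} = 0.945853
N(d₁) = 0.816030,  N(d₂) = 0.586384
V = S·N(d₁) − K·e^{−rT}·N(d₂) = 129.536615 − 63.560911 = 65.975704 (the quoted price), and the Black–Scholes price is strictly increasing in σ, so σ is unique

sigma = 0.4346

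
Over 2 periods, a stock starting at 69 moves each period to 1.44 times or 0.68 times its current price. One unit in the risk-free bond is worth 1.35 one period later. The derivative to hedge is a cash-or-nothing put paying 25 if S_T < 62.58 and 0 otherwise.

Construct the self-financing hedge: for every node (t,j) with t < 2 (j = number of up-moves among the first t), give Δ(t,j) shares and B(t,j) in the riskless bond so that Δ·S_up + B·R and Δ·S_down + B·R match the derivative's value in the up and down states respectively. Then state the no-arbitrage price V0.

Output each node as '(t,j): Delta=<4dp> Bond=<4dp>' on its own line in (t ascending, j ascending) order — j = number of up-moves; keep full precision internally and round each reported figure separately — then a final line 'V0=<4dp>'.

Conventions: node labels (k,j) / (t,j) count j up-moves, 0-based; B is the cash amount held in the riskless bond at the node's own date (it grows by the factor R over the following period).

The replicating-portfolio and risk-neutral prices coincide; use p* = (1.35−0.68)/(1.44−0.68) = 0.8816 for the latter.
Terminal payoffs: V(2,0)=25.0000, V(2,1)=0.0000, V(2,2)=0.0000
(1,0): S=46.9200. Δ = (V_up−V_dn)/(S_up−S_dn) = (0.0000−25.0000)/(67.5648−31.9056) = -0.7011. V = [p*·0.0000 + (1−p*)·25.0000]/1.35 = 2.1930. B = V − Δ·S = 35.0877.
(1,1): S=99.3600. Δ = (V_up−V_dn)/(S_up−S_dn) = (0.0000−0.0000)/(143.0784−67.5648) = 0.0000. V = [p*·0.0000 + (1−p*)·0.0000]/1.35 = 0.0000. B = V − Δ·S = 0.0000.
(0,0): S=69.0000. Δ = (V_up−V_dn)/(S_up−S_dn) = (0.0000−2.1930)/(99.3600−46.9200) = -0.0418. V = [p*·0.0000 + (1−p*)·2.1930]/1.35 = 0.1924. B = V − Δ·S = 3.0779.
Sanity check at the root: Δ(0,0)·S0 + B(0,0) reproduces V0 = 0.1924.

(0,0): Delta=-0.0418 Bond=3.0779
(1,0): Delta=-0.7011 Bond=35.0877
(1,1): Delta=0.0000 Bond=0.0000
V0=0.1924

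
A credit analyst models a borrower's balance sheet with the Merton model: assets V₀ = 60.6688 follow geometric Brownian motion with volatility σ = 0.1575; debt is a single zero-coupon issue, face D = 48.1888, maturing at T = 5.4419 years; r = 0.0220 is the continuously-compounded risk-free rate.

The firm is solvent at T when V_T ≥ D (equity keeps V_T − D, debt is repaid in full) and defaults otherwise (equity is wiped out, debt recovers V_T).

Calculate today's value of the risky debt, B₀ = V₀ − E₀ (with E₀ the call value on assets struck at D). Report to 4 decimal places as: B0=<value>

With assets at 60.6688 and a single debt payment of 48.1888 at 5.4419 years:
d₁ = [ln(V₀/D) + (r + σ²/2)T] / (σ√T)
   = [ln(60.6688/48.1888) + (0.0220 + 0.5·0.1575²)·5.4419] / (0.1575·√5.4419)
   = [0.230303 + 0.187218] / 0.367414 = 1.136378
d₂ = d₁ − σ√T = 1.136378 − 0.367414 = 0.768964
N(d₁) = 0.872101,  N(d₂) = 0.779043,  e^(−rT) = 0.887167
E₀ = V₀·N(d₁) − D·e^(−rT)·N(d₂)
   = 60.6688·0.872101 − 48.1888·0.887167·0.779043 = 19.604050
B₀ = V₀ − E₀ = 60.6688 − 19.604050 = 41.064750

B0=41.0647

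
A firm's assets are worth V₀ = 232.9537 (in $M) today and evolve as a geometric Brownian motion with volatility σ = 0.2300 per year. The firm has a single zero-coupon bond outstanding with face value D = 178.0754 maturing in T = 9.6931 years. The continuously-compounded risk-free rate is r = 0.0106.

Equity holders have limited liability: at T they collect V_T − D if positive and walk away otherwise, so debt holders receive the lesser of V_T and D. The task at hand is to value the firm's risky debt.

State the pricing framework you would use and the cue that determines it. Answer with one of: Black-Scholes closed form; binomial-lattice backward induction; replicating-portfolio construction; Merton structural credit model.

Key observation: the question is about default risk generated by asset-value dynamics against a debt face of 178.0754 — the structural framework prices exactly that.

framework: Merton structural credit model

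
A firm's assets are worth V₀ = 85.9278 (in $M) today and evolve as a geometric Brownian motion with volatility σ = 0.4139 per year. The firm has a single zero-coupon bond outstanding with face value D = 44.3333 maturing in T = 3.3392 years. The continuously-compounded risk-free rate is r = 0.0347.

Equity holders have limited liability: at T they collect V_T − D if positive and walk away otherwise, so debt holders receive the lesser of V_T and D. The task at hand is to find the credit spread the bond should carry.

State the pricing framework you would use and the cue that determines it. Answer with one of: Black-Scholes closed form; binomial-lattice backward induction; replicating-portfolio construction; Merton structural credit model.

framework: Merton structural credit model

Key observation: with the firm-asset dynamics (V₀ = 85.9278) and a single zero-coupon liability of face 44.3333 given, debt value, spread, and default probability all derive from the option view of the balance sheet.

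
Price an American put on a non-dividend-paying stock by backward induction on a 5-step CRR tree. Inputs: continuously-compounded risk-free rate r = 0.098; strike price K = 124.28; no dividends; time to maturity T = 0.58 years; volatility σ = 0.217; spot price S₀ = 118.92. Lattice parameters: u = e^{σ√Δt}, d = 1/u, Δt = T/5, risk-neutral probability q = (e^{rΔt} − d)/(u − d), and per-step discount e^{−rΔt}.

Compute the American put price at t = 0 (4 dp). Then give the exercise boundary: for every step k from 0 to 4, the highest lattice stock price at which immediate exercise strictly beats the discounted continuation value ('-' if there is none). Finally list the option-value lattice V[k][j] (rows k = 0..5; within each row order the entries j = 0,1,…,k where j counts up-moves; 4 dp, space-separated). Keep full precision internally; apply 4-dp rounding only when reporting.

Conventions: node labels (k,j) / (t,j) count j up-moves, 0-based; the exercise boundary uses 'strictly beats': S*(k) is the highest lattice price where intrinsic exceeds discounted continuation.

Δt=0.11600  u=1.07671  d=0.92876  q=0.55881  discount=0.98870
step 5 (expiry): payoffs max(K−S,0) = 42.0999 29.0087 13.8322 0.0000 0.0000 0.0000
step 4: (k=4,j=0): S=88.4839, K−S=35.7961, hold=34.3913 ⇒ V=35.7961 exercise | (k=4,j=1): S=102.5793, K−S=21.7007, hold=20.2959 ⇒ V=21.7007 exercise | (k=4,j=2): S=118.9200, K−S=5.3600, hold=6.0337 ⇒ V=6.0337 continue | (k=4,j=3): S=137.8638, K−S=0.0000, hold=0.0000 ⇒ V=0.0000 continue | (k=4,j=4): S=159.8253, K−S=0.0000, hold=0.0000 ⇒ V=0.0000 continue  boundary S*=102.5793
step 3: (k=3,j=0): S=95.2713, K−S=29.0087, hold=27.6039 ⇒ V=29.0087 exercise | (k=3,j=1): S=110.4478, K−S=13.8322, hold=12.7995 ⇒ V=13.8322 exercise | (k=3,j=2): S=128.0420, K−S=0.0000, hold=2.6319 ⇒ V=2.6319 continue | (k=3,j=3): S=148.4389, K−S=0.0000, hold=0.0000 ⇒ V=0.0000 continue  boundary S*=110.4478
step 2: (k=2,j=0): S=102.5793, K−S=21.7007, hold=20.2959 ⇒ V=21.7007 exercise | (k=2,j=1): S=118.9200, K−S=5.3600, hold=7.4878 ⇒ V=7.4878 continue | (k=2,j=2): S=137.8638, K−S=0.0000, hold=1.1481 ⇒ V=1.1481 continue  boundary S*=102.5793
step 1: (k=1,j=0): S=110.4478, K−S=13.8322, hold=13.6029 ⇒ V=13.8322 exercise | (k=1,j=1): S=128.0420, K−S=0.0000, hold=3.9005 ⇒ V=3.9005 continue  boundary S*=110.4478
step 0: (k=0,j=0): S=118.9200, K−S=5.3600, hold=8.1887 ⇒ V=8.1887 continue  boundary S*=-

price = 8.1887
boundary = - 110.4478 102.5793 110.4478 102.5793
tree:
8.1887
13.8322 3.9005
21.7007 7.4878 1.1481
29.0087 13.8322 2.6319 0.0000
35.7961 21.7007 6.0337 0.0000 0.0000
42.0999 29.0087 13.8322 0.0000 0.0000 0.0000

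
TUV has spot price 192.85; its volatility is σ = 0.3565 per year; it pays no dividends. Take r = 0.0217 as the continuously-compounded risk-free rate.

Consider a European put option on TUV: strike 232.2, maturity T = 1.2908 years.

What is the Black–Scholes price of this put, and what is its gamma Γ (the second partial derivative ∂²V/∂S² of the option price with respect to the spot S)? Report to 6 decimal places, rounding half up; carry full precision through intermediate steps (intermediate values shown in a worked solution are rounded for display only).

price = 52.534092
Γ = 0.005019

σ√T = 0.3565·√1.2908 = 0.405032
d₁ = (ln(S/K) + (r+σ²/2)T) / (σ√T) = (ln(192.85/232.2) + (0.0217+0.3565²/2)·1.2908) / 0.405032 = (-0.185686 + 0.110036) / 0.405032 = -0.186777
d₂ = d₁ − σ√T = -0.186777 − 0.405032 = -0.591809
e^{−rT} = 0.972378
N(−d₁) = 0.574082,  N(−d₂) = 0.723011
Put price V = K·e^{−rT}·N(−d₂) − S·N(−d₁) = 163.245871 − 110.711779 = 52.534092
φ(d₁) = (1/√(2π))·e^{−d₁²/2} = 0.392044
Γ = φ(d₁) / (S·σ·√T) = 0.005019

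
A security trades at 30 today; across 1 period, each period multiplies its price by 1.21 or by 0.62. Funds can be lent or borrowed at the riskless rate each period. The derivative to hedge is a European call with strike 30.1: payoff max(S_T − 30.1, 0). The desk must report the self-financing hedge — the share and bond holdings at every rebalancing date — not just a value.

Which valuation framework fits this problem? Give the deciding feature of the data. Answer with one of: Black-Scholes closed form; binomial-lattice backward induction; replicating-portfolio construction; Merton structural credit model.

Key observation: a price alone would not answer the question — the per-node share/bond construction on the spot-30, 1.21/0.62 tree is required, and only the replicating-portfolio method yields it.

framework: replicating-portfolio construction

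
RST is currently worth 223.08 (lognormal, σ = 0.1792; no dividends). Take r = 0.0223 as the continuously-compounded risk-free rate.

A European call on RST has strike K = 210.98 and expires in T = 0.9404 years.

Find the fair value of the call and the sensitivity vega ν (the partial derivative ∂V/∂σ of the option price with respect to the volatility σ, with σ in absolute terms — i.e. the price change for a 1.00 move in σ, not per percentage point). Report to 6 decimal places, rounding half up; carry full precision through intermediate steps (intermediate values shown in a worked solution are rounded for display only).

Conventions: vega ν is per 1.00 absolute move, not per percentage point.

σ√T = 0.1792·√0.9404 = 0.173778
d₁ = (ln(S/K) + (r+σ²/2)T) / (σ√T) = (ln(223.08/210.98) + (0.0223+0.1792²/2)·0.9404) / 0.173778 = (0.055767 + 0.036070) / 0.173778 = 0.528476
d₂ = d₁ − σ√T = 0.528476 − 0.173778 = 0.354698
e^{−rT} = 0.979247
N(d₁) = 0.701415,  N(d₂) = 0.638592
Call price V = S·N(d₁) − K·e^{−rT}·N(d₂) = 156.471766 − 131.934172 = 24.537594
φ(d₁) = (1/√(2π))·e^{−d₁²/2} = 0.346947
ν = S·φ(d₁)·√T = 75.055176

price = 24.537594
ν = 75.055176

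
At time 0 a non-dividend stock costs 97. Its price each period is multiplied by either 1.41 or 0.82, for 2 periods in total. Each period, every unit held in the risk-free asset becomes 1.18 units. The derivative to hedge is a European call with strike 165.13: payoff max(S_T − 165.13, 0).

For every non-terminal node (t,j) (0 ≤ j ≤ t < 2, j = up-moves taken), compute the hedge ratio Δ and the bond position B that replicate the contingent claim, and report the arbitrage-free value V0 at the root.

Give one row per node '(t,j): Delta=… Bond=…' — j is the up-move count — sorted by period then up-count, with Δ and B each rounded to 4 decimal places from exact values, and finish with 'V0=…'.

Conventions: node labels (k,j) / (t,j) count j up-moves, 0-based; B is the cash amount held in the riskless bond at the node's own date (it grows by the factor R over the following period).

(0,0): Delta=0.2504 Bond=-16.8801
(1,0): Delta=0.0000 Bond=0.0000
(1,1): Delta=0.3435 Bond=-32.6442
V0=7.4108

Risk-neutral probability p* = (R−d)/(u−d) = (1.18−0.82)/(1.41−0.82) = 0.6102.
Payoffs at expiry: V(2,0)=0.0000, V(2,1)=0.0000, V(2,2)=27.7157
Node (1,0) S=79.5400: V=(p*·0.0000+(1−p*)·0.0000)/1.18=0.0000; Δ=(0.0000−0.0000)/(112.1514−65.2228)=0.0000; B=V−Δ·S=0.0000
Node (1,1) S=136.7700: V=(p*·27.7157+(1−p*)·0.0000)/1.18=14.3316; Δ=(27.7157−0.0000)/(192.8457−112.1514)=0.3435; B=V−Δ·S=-32.6442
Node (0,0) S=97.0000: V=(p*·14.3316+(1−p*)·0.0000)/1.18=7.4108; Δ=(14.3316−0.0000)/(136.7700−79.5400)=0.2504; B=V−Δ·S=-16.8801
As a check, the time-0 holding Δ(0,0)·S0 + B(0,0) comes to 7.4108 — exactly V0.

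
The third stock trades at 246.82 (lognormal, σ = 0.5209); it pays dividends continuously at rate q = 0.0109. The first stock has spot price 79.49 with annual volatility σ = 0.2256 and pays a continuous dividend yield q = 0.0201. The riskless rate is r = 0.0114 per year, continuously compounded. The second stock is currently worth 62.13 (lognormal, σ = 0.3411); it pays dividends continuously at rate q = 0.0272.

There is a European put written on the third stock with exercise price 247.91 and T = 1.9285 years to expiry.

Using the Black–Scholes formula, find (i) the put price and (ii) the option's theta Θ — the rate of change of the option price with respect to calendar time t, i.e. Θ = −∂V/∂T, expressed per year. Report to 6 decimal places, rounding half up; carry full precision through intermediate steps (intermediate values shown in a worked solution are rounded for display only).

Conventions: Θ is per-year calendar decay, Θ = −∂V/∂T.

σ√T = 0.5209·√1.9285 = 0.723376
d₁ = (ln(S/K) + (r−q+σ²/2)T) / (σ√T) = (ln(246.82/247.91) + (0.0114−0.0109+0.5209²/2)·1.9285) / 0.723376 = (-0.004406 + 0.262601) / 0.723376 = 0.356930
d₂ = d₁ − σ√T = 0.356930 − 0.723376 = -0.366447
e^{−rT} = 0.978255
e^{−qT} = 0.979199
N(−d₁) = 0.360572,  N(−d₂) = 0.642984
Put price V = K·e^{−rT}·N(−d₂) − S·e^{−qT}·N(−d₁) = 155.935982 − 87.145211 = 68.790771
φ(d₁) = (1/√(2π))·e^{−d₁²/2} = 0.374322
Θ = −S·e^{−qT}·φ(d₁)·σ/(2√T) − q·S·e^{−qT}·N(−d₁) + r·K·e^{−rT}·N(−d₂) = −16.967253 − 0.949883 + 1.777670 = -16.139465

price = 68.790771
Θ = -16.139465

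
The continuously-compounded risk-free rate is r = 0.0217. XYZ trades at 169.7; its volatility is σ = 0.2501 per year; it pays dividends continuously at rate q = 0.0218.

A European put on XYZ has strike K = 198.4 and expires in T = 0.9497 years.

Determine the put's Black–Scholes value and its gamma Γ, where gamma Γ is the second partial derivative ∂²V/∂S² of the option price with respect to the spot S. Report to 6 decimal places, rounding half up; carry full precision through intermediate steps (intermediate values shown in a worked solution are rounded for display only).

σ√T = 0.2501·√0.9497 = 0.243729
d₁ = (ln(S/K) + (r−q+σ²/2)T) / (σ√T) = (ln(169.7/198.4) + (0.0217−0.0218+0.2501²/2)·0.9497) / 0.243729 = (-0.156253 + 0.029607) / 0.243729 = -0.519619
d₂ = d₁ − σ√T = -0.519619 − 0.243729 = -0.763348
e^{−rT} = 0.979602
e^{−qT} = 0.979509
N(−d₁) = 0.698335,  N(−d₂) = 0.777372
Put price V = K·e^{−rT}·N(−d₂) − S·e^{−qT}·N(−d₁) = 151.084671 − 116.079226 = 35.005445
φ(d₁) = (1/√(2π))·e^{−d₁²/2} = 0.348562
Γ = e^{−qT}·φ(d₁) / (S·σ·√T) = 0.008255

price = 35.005445
Γ = 0.008255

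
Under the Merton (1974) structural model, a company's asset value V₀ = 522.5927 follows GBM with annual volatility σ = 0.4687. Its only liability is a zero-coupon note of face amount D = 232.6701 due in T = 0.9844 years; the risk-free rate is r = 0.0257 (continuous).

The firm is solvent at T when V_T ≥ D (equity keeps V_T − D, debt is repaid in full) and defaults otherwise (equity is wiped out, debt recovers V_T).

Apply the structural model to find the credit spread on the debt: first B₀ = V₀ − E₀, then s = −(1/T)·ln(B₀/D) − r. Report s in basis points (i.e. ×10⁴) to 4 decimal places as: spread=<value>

Equity is a call on the firm's assets struck at D = 232.6701:
d₁ = [ln(V₀/D) + (r + σ²/2)T] / (σ√T)
   = [ln(522.5927/232.6701) + (0.0257 + 0.5·0.4687²)·0.9844] / (0.4687·√0.9844)
   = [0.809181 + 0.133425] / 0.465030 = 2.026980
d₂ = d₁ − σ√T = 2.026980 − 0.465030 = 1.561951
N(d₁) = 0.978668,  N(d₂) = 0.940850,  e^(−rT) = 0.975018
E₀ = V₀·N(d₁) − D·e^(−rT)·N(d₂)
   = 522.5927·0.978668 − 232.6701·0.975018·0.940850 = 298.005631
B₀ = V₀ − E₀ = 522.5927 − 298.005631 = 224.587069
spread = −(1/T)·ln(B₀/D) − r = −(1/0.9844)·ln(224.587069/232.6701) − 0.0257 = 0.01021843
in basis points: 0.01021843 × 10⁴ = 102.1843 bp

spread=102.1843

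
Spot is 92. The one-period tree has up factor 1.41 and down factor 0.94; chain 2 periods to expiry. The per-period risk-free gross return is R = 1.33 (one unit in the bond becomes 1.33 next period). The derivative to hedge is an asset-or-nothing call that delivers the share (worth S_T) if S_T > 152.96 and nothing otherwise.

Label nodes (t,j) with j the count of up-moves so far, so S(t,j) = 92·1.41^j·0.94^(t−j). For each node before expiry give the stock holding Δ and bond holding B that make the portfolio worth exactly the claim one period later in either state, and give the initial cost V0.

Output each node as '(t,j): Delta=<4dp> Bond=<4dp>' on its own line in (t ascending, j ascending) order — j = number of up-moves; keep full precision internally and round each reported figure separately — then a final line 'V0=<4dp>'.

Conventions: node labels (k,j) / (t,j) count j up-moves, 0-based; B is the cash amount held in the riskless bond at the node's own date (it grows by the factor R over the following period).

(0,0): Delta=2.6391 Bond=-171.6009
(1,0): Delta=0.0000 Bond=0.0000
(1,1): Delta=3.0000 Bond=-275.0454
V0=71.1961

Under the risk-neutral measure, an up-move has probability p* = (R−d)/(u−d) = 0.8298 and values discount at R = 1.33.
At maturity the claim pays: V(2,0)=0.0000, V(2,1)=0.0000, V(2,2)=182.9052
Node (1,0) S=86.4800: V=(p*·0.0000+(1−p*)·0.0000)/1.33=0.0000; Δ=(0.0000−0.0000)/(121.9368−81.2912)=0.0000; B=V−Δ·S=0.0000
Node (1,1) S=129.7200: V=(p*·182.9052+(1−p*)·0.0000)/1.33=114.1146; Δ=(182.9052−0.0000)/(182.9052−121.9368)=3.0000; B=V−Δ·S=-275.0454
Node (0,0) S=92.0000: V=(p*·114.1146+(1−p*)·0.0000)/1.33=71.1961; Δ=(114.1146−0.0000)/(129.7200−86.4800)=2.6391; B=V−Δ·S=-171.6009
Check: Δ(0,0)·S0 + B(0,0) = 71.1961 = V0.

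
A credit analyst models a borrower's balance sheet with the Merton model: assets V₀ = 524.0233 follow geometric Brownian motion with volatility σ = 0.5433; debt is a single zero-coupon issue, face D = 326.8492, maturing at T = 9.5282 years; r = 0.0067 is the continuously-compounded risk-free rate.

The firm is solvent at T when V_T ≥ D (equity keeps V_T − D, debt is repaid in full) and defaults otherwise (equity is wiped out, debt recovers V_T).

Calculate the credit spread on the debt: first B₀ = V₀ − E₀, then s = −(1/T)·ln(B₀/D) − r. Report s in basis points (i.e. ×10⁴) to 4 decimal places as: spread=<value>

Apply the equity-as-call identities (strike 326.8492, horizon 9.5282 years):
d₁ = [ln(V₀/D) + (r + σ²/2)T] / (σ√T)
   = [ln(524.0233/326.8492) + (0.0067 + 0.5·0.5433²)·9.5282] / (0.5433·√9.5282)
   = [0.472037 + 1.470082] / 1.677047 = 1.158059
d₂ = d₁ − σ√T = 1.158059 − 1.677047 = -0.518988
N(d₁) = 0.876580,  N(d₂) = 0.301885,  e^(−rT) = 0.938156
E₀ = V₀·N(d₁) − D·e^(−rT)·N(d₂)
   = 524.0233·0.876580 − 326.8492·0.938156·0.301885 = 366.779773
B₀ = V₀ − E₀ = 524.0233 − 366.779773 = 157.243527
spread = −(1/T)·ln(B₀/D) − r = −(1/9.5282)·ln(157.243527/326.8492) − 0.0067 = 0.07009343
in basis points: 0.07009343 × 10⁴ = 700.9343 bp

spread=700.9343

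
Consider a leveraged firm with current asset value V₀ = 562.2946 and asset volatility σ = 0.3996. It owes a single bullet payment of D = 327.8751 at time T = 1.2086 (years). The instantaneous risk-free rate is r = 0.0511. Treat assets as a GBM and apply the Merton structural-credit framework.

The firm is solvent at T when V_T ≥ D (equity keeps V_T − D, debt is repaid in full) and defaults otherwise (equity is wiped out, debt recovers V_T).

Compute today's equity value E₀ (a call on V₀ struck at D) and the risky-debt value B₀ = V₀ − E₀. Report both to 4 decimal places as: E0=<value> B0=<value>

Work the structural quantities from V₀ = 562.2946 against face 327.8751:
d₁ = [ln(V₀/D) + (r + σ²/2)T] / (σ√T)
   = [ln(562.2946/327.8751) + (0.0511 + 0.5·0.3996²)·1.2086] / (0.3996·√1.2086)
   = [0.539393 + 0.158254] / 0.439306 = 1.588068
d₂ = d₁ − σ√T = 1.588068 − 0.439306 = 1.148763
N(d₁) = 0.943865,  N(d₂) = 0.874673,  e^(−rT) = 0.940109
E₀ = V₀·N(d₁) − D·e^(−rT)·N(d₂)
   = 562.2946·0.943865 − 327.8751·0.940109·0.874673 = 261.122174
B₀ = V₀ − E₀ = 562.2946 − 261.122174 = 301.172426

E0=261.1222 B0=301.1724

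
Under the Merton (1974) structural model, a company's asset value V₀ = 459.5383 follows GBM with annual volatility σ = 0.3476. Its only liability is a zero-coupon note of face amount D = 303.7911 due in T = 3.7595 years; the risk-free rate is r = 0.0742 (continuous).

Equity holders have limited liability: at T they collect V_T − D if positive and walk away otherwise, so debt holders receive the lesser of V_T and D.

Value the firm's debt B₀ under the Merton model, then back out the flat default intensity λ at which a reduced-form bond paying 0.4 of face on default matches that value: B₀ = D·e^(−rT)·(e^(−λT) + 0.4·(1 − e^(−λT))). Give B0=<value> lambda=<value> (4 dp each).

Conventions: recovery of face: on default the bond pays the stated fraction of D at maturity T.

Equity is a call on the firm's assets struck at D = 303.7911:
d₁ = [ln(V₀/D) + (r + σ²/2)T] / (σ√T)
   = [ln(459.5383/303.7911) + (0.0742 + 0.5·0.3476²)·3.7595] / (0.3476·√3.7595)
   = [0.413882 + 0.506077] / 0.673977 = 1.364972
d₂ = d₁ − σ√T = 1.364972 − 0.673977 = 0.690995
N(d₁) = 0.913869,  N(d₂) = 0.755216,  e^(−rT) = 0.756574
E₀ = V₀·N(d₁) − D·e^(−rT)·N(d₂)
   = 459.5383·0.913869 − 303.7911·0.756574·0.755216 = 246.378701
B₀ = V₀ − E₀ = 459.5383 − 246.378701 = 213.159599
e^(−λT) = (B₀·e^(rT)/D − 0.4)/(1 − 0.4) = (213.1596·1.321748/303.7911 − 0.4)/0.6 = 0.87904033
λ = −ln(0.87904033)/3.7595 = 0.034293

B0=213.1596 lambda=0.0343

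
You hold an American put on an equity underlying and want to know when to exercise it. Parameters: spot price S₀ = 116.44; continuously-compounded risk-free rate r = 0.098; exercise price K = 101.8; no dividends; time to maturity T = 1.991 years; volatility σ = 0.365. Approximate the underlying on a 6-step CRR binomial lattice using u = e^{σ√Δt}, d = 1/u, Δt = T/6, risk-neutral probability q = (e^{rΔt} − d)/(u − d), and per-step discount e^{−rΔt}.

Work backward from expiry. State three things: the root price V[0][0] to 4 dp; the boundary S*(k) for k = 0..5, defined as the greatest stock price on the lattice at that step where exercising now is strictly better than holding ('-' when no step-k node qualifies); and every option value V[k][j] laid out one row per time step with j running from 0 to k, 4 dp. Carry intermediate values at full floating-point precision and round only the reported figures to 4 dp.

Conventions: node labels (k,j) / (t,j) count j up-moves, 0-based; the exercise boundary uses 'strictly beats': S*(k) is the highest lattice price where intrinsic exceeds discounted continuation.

Δt=0.33183  u=1.23400  d=0.81038  q=0.52566  discount=0.96800
step 6 (expiry): payoffs max(K−S,0) = 68.8224 51.5835 25.3330 0.0000 0.0000 0.0000 0.0000
step 5: (k=5,j=0): S=40.6942, K−S=61.1058, hold=57.8486 ⇒ V=61.1058 exercise | (k=5,j=1): S=61.9670, K−S=39.8330, hold=36.5758 ⇒ V=39.8330 exercise | (k=5,j=2): S=94.3601, K−S=7.4399, hold=11.6321 ⇒ V=11.6321 continue | (k=5,j=3): S=143.6866, K−S=0.0000, hold=0.0000 ⇒ V=0.0000 continue | (k=5,j=4): S=218.7984, K−S=0.0000, hold=0.0000 ⇒ V=0.0000 continue | (k=5,j=5): S=333.1747, K−S=0.0000, hold=0.0000 ⇒ V=0.0000 continue  boundary S*=61.9670
step 4: (k=4,j=0): S=50.2165, K−S=51.5835, hold=48.3263 ⇒ V=51.5835 exercise | (k=4,j=1): S=76.4670, K−S=25.3330, hold=24.2088 ⇒ V=25.3330 exercise | (k=4,j=2): S=116.4400, K−S=0.0000, hold=5.3411 ⇒ V=5.3411 continue | (k=4,j=3): S=177.3087, K−S=0.0000, hold=0.0000 ⇒ V=0.0000 continue | (k=4,j=4): S=269.9964, K−S=0.0000, hold=0.0000 ⇒ V=0.0000 continue  boundary S*=76.4670
step 3: (k=3,j=0): S=61.9670, K−S=39.8330, hold=36.5758 ⇒ V=39.8330 exercise | (k=3,j=1): S=94.3601, K−S=7.4399, hold=14.3498 ⇒ V=14.3498 continue | (k=3,j=2): S=143.6866, K−S=0.0000, hold=2.4524 ⇒ V=2.4524 continue | (k=3,j=3): S=218.7984, K−S=0.0000, hold=0.0000 ⇒ V=0.0000 continue  boundary S*=61.9670
step 2: (k=2,j=0): S=76.4670, K−S=25.3330, hold=25.5917 ⇒ V=25.5917 continue | (k=2,j=1): S=116.4400, K−S=0.0000, hold=7.8368 ⇒ V=7.8368 continue | (k=2,j=2): S=177.3087, K−S=0.0000, hold=1.1261 ⇒ V=1.1261 continue  boundary S*=-
step 1: (k=1,j=0): S=94.3601, K−S=7.4399, hold=15.7385 ⇒ V=15.7385 continue | (k=1,j=1): S=143.6866, K−S=0.0000, hold=4.1714 ⇒ V=4.1714 continue  boundary S*=-
step 0: (k=0,j=0): S=116.4400, K−S=0.0000, hold=9.3492 ⇒ V=9.3492 continue  boundary S*=-

price = 9.3492
boundary = - - - 61.9670 76.4670 61.9670
tree:
9.3492
15.7385 4.1714
25.5917 7.8368 1.1261
39.8330 14.3498 2.4524 0.0000
51.5835 25.3330 5.3411 0.0000 0.0000
61.1058 39.8330 11.6321 0.0000 0.0000 0.0000
68.8224 51.5835 25.3330 0.0000 0.0000 0.0000 0.0000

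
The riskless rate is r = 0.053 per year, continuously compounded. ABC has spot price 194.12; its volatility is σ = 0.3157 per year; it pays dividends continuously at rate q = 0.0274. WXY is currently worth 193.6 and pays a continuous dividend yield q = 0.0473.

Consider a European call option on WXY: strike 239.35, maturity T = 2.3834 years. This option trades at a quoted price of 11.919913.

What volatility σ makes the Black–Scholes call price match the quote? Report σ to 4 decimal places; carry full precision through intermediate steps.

sigma = 0.2280

At σ = 0.2280 the Black–Scholes value reproduces the quote:
σ√T = 0.228·√2.3834 = 0.351992
d₁ = (ln(S/K) + (r−q+σ²/2)T) / (σ√T) = (ln(193.6/239.35) + (0.053−0.0473+0.228²/2)·2.3834) / 0.351992 = (-0.212133 + 0.075535) / 0.351992 = -0.388071
d₂ = d₁ − σ√T = -0.388071 − 0.351992 = -0.740063
e^{−rT} = 0.881333
e^{−qT} = 0.893388
N(d₁) = 0.348982,  N(d₂) = 0.229631
V = S·e^{−qT}·N(d₁) − K·e^{−rT}·N(d₂) = 60.359827 − 48.439914 = 11.919913 (the quoted price), and the Black–Scholes price is strictly increasing in σ, so σ is unique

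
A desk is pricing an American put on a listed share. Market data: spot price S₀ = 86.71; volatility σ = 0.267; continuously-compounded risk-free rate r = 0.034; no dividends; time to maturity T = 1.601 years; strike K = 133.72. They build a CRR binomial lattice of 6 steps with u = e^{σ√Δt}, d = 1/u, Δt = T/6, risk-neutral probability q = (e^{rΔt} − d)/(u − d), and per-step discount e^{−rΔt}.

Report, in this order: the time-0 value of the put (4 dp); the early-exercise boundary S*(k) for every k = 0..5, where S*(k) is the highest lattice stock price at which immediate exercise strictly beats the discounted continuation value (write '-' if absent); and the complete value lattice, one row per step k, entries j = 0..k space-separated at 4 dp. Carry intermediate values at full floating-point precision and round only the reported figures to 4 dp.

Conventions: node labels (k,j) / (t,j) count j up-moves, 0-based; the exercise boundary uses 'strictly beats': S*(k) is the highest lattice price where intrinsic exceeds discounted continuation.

price = 47.0100
boundary = 86.7100 75.5389 86.7100 99.5331 86.7100 99.5331
tree:
47.0100
58.1811 34.9749
67.9130 47.0100 23.5072
76.3911 58.1811 34.1869 13.1934
83.7769 67.9130 47.0100 21.7689 4.8079
90.2112 76.3911 58.1811 34.1869 9.6746 0.0000
95.8166 83.7769 67.9130 47.0100 19.4674 0.0000 0.0000

Δt=0.26683  u=1.14789  d=0.87117  q=0.49851  discount=0.99097
step 6 (expiry): payoffs max(K−S,0) = 95.8166 83.7769 67.9130 47.0100 19.4674 0.0000 0.0000
step 5: (k=5,j=0): S=43.5088, K−S=90.2112, hold=89.0036 ⇒ V=90.2112 exercise | (k=5,j=1): S=57.3289, K−S=76.3911, hold=75.1834 ⇒ V=76.3911 exercise | (k=5,j=2): S=75.5389, K−S=58.1811, hold=56.9734 ⇒ V=58.1811 exercise | (k=5,j=3): S=99.5331, K−S=34.1869, hold=32.9792 ⇒ V=34.1869 exercise | (k=5,j=4): S=131.1489, K−S=2.5711, hold=9.6746 ⇒ V=9.6746 continue | (k=5,j=5): S=172.8070, K−S=0.0000, hold=0.0000 ⇒ V=0.0000 continue  boundary S*=99.5331
step 4: (k=4,j=0): S=49.9431, K−S=83.7769, hold=82.5692 ⇒ V=83.7769 exercise | (k=4,j=1): S=65.8070, K−S=67.9130, hold=66.7053 ⇒ V=67.9130 exercise | (k=4,j=2): S=86.7100, K−S=47.0100, hold=45.8023 ⇒ V=47.0100 exercise | (k=4,j=3): S=114.2526, K−S=19.4674, hold=21.7689 ⇒ V=21.7689 continue | (k=4,j=4): S=150.5438, K−S=0.0000, hold=4.8079 ⇒ V=4.8079 continue  boundary S*=86.7100
step 3: (k=3,j=0): S=57.3289, K−S=76.3911, hold=75.1834 ⇒ V=76.3911 exercise | (k=3,j=1): S=75.5389, K−S=58.1811, hold=56.9734 ⇒ V=58.1811 exercise | (k=3,j=2): S=99.5331, K−S=34.1869, hold=34.1162 ⇒ V=34.1869 exercise | (k=3,j=3): S=131.1489, K−S=2.5711, hold=13.1934 ⇒ V=13.1934 continue  boundary S*=99.5331
step 2: (k=2,j=0): S=65.8070, K−S=67.9130, hold=66.7053 ⇒ V=67.9130 exercise | (k=2,j=1): S=86.7100, K−S=47.0100, hold=45.8023 ⇒ V=47.0100 exercise | (k=2,j=2): S=114.2526, K−S=19.4674, hold=23.5072 ⇒ V=23.5072 continue  boundary S*=86.7100
step 1: (k=1,j=0): S=75.5389, K−S=58.1811, hold=56.9734 ⇒ V=58.1811 exercise | (k=1,j=1): S=99.5331, K−S=34.1869, hold=34.9749 ⇒ V=34.9749 continue  boundary S*=75.5389
step 0: (k=0,j=0): S=86.7100, K−S=47.0100, hold=46.1916 ⇒ V=47.0100 exercise  boundary S*=86.7100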